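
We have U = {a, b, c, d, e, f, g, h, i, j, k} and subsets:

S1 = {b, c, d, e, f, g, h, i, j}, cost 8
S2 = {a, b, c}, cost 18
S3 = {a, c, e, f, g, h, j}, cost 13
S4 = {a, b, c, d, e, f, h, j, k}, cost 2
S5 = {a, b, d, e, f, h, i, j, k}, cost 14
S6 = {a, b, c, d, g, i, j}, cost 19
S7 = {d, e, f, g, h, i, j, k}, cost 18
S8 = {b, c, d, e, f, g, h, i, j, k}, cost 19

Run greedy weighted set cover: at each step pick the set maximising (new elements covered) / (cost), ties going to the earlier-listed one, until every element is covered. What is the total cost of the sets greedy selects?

10

Pick 1: S4 adds 9 new (a, b, c, d, e, f, h, j, k) at cost 2 (ratio 9/2).
Pick 2: S1 adds 2 new (g, i) at cost 8 (ratio 2/8).
Greedy total cost: 2 + 8 = 10.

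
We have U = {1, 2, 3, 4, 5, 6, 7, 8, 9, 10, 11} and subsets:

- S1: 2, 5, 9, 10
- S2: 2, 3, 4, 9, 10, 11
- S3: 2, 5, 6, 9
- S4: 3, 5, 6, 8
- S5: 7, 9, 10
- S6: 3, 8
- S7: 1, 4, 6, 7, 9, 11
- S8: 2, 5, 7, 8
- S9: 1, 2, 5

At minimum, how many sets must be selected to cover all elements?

3

S1, S4, S7 together cover {1, 2, 3, 4, 5, 6, 7, 8, 9, 10, 11} — every element.
No 2 of the 9 sets cover everything (all 36 pairs fall short), so 3 is minimum.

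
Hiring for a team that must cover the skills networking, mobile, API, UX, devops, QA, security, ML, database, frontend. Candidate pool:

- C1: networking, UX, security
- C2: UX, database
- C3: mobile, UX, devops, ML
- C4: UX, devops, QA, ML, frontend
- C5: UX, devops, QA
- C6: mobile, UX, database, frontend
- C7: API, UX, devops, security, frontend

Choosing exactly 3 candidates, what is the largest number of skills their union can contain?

Choosing C1, C4, C6 covers {networking, mobile, UX, devops, QA, security, ML, database, frontend} — 9 skills.
No choice of 3 candidates does better; here API is left uncovered.

9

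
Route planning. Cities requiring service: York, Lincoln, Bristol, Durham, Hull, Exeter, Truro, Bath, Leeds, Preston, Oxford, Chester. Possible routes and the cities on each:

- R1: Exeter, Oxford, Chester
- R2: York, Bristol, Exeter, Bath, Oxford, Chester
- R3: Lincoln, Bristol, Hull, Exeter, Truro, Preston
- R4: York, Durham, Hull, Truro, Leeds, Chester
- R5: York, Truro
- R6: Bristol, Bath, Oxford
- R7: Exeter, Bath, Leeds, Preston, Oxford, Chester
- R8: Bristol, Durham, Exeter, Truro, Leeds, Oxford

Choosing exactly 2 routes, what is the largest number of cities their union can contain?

Choosing R2, R3 covers {York, Lincoln, Bristol, Hull, Exeter, Truro, Bath, Preston, Oxford, Chester} — 10 cities.
No choice of 2 routes does better; here Durham, Leeds are left uncovered.

10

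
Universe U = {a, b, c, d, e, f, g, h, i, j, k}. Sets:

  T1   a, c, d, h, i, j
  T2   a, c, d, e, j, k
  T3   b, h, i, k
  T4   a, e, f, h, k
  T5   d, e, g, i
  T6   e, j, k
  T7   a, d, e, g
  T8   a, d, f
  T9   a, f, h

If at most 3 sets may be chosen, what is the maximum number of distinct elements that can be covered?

10

Choosing T1, T3, T4 covers {a, b, c, d, e, f, h, i, j, k} — 10 elements.
No choice of 3 sets does better; here g is left uncovered.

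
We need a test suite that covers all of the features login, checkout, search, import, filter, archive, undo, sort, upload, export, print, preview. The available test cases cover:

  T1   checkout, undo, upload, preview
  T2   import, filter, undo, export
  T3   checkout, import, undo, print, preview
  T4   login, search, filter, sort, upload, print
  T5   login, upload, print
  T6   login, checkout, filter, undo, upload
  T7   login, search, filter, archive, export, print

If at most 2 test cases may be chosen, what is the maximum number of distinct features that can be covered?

10

Choosing T1, T7 covers {login, checkout, search, filter, archive, undo, upload, export, print, preview} — 10 features.
No choice of 2 test cases does better; here import, sort are left uncovered.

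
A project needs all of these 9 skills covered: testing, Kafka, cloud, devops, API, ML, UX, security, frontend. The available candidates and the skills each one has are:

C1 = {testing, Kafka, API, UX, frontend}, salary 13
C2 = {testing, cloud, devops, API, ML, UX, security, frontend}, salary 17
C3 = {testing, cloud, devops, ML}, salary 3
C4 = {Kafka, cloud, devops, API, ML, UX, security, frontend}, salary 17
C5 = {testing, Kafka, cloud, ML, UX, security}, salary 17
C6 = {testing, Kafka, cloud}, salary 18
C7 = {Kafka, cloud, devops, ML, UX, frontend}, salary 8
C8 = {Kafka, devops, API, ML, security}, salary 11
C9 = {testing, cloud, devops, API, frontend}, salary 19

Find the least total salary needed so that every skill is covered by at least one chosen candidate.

20

C3, C4 cover every skill at salary 3 + 17 = 20.
Any cover uses at least 2 candidates; among all covering selections none totals below 20.
Greedy by coverage-per-salary would pick C3, C7, C8 for 22 — worse than the optimum 20.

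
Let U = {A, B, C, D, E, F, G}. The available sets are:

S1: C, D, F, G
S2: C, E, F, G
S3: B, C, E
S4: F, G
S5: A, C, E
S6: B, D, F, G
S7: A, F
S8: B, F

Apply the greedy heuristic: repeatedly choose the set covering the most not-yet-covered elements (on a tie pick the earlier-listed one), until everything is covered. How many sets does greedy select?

Pick 1: S1 covers 4 new elements (C, D, F, G).
Pick 2: S3 covers 2 new elements (B, E).
Pick 3: S5 covers 1 new elements (A).
Greedy uses 3 sets. (The true minimum is 2.)

3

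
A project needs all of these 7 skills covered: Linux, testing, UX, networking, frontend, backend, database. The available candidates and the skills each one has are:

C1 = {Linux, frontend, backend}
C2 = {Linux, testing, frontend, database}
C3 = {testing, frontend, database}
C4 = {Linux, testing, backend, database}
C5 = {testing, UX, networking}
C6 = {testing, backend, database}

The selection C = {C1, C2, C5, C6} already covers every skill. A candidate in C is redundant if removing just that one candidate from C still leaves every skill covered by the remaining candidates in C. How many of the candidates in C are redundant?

3

Drop C1: the rest still cover every skill — redundant.
Drop C2: the rest still cover every skill — redundant.
Drop C5: UX, networking uncovered — not redundant.
Drop C6: the rest still cover every skill — redundant.
3 redundant: C1, C2, C6.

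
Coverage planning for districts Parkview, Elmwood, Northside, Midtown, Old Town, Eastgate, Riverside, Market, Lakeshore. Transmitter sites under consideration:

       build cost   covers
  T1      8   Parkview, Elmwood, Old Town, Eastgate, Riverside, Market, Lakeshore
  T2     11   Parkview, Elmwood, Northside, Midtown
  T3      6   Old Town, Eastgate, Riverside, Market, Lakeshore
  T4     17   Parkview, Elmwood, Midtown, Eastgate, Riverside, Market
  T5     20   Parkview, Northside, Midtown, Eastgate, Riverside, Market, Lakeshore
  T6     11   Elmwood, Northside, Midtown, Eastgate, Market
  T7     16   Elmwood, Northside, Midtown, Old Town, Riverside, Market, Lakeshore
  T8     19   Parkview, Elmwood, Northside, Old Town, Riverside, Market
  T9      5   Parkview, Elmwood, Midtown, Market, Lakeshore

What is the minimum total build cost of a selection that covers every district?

T2, T3 cover every district at build cost 11 + 6 = 17.
Any cover uses at least 2 transmitter sites; among all covering selections none totals below 17.
Greedy by coverage-per-build cost would pick T9, T3, T2 for 22 — worse than the optimum 17.

17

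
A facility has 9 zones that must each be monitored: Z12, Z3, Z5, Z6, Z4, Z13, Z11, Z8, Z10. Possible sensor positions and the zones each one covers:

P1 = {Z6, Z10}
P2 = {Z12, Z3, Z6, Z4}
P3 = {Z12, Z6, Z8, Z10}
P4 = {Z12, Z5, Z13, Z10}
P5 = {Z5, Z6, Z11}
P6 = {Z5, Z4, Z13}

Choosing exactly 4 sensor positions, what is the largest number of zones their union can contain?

Choosing P2, P3, P4, P5 covers {Z12, Z3, Z5, Z6, Z4, Z13, Z11, Z8, Z10} — 9 zones.
That is all 9 zones.

9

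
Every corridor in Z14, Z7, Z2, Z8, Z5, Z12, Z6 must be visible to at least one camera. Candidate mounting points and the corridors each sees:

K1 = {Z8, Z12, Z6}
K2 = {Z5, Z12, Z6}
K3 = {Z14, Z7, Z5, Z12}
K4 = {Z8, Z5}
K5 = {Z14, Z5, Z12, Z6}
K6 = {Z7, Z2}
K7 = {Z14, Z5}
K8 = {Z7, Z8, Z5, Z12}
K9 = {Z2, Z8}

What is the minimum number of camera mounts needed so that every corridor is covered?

K1, K3, K6 together cover {Z14, Z7, Z2, Z8, Z5, Z12, Z6} — every corridor.
No 2 of the 9 camera mounts cover everything (all 36 pairs fall short), so 3 is minimum.

3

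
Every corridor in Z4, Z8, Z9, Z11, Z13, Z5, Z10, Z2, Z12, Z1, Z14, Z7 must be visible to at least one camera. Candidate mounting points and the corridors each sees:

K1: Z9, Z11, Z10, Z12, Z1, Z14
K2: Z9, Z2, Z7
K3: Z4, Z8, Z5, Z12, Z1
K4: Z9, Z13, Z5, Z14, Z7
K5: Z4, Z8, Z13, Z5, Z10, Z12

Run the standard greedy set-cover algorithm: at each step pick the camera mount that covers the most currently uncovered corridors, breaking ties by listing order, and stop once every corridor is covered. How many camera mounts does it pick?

3

Pick 1: K1 covers 6 new corridors (Z9, Z11, Z10, Z12, Z1, Z14).
Pick 2: K5 covers 4 new corridors (Z4, Z8, Z13, Z5).
Pick 3: K2 covers 2 new corridors (Z2, Z7).
Greedy uses 3 camera mounts.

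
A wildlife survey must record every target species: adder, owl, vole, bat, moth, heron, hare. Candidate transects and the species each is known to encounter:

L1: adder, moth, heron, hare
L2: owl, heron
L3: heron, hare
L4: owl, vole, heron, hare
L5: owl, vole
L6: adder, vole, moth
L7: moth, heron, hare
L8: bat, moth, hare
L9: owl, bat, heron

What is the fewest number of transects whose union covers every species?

3

L1, L4, L8 together cover {adder, owl, vole, bat, moth, heron, hare} — every species.
No 2 of the 9 transects cover everything (all 36 pairs fall short), so 3 is minimum.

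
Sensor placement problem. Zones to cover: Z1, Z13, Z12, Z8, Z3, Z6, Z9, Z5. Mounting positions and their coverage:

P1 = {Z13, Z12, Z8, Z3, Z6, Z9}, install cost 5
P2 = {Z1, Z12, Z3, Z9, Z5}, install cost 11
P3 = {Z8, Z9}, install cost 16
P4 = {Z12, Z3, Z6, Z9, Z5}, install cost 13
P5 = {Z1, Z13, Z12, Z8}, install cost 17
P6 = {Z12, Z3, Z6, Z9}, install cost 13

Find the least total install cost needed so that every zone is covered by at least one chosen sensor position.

16

P1, P2 cover every zone at install cost 5 + 11 = 16.
Any cover uses at least 2 sensor positions; among all covering selections none totals below 16.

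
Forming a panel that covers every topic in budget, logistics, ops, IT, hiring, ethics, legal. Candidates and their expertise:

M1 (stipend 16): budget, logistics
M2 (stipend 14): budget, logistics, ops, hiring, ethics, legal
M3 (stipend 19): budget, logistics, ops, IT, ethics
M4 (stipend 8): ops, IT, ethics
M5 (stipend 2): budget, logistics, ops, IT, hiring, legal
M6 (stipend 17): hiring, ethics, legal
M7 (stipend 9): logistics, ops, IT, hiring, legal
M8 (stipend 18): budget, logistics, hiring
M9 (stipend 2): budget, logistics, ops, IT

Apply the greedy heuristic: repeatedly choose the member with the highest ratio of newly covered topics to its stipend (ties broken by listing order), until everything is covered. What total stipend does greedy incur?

10

Pick 1: M5 adds 6 new (budget, logistics, ops, IT, hiring, legal) at stipend 2 (ratio 6/2).
Pick 2: M4 adds 1 new (ethics) at stipend 8 (ratio 1/8).
Greedy total stipend: 2 + 8 = 10.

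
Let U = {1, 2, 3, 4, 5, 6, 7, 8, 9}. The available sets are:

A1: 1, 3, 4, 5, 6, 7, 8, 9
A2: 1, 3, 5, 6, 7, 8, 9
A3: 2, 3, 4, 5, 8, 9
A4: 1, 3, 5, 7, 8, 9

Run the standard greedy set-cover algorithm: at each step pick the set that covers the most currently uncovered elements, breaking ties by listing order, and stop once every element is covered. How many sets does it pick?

2

Pick 1: A1 covers 8 new elements (1, 3, 4, 5, 6, 7, 8, 9).
Pick 2: A3 covers 1 new elements (2).
Greedy uses 2 sets.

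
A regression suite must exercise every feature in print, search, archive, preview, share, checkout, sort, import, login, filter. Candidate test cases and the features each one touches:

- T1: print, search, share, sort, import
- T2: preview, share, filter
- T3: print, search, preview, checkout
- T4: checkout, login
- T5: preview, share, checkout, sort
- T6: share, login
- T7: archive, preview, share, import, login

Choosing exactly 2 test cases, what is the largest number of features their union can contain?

Choosing T1, T7 covers {print, search, archive, preview, share, sort, import, login} — 8 features.
No choice of 2 test cases does better; here checkout, filter are left uncovered.

8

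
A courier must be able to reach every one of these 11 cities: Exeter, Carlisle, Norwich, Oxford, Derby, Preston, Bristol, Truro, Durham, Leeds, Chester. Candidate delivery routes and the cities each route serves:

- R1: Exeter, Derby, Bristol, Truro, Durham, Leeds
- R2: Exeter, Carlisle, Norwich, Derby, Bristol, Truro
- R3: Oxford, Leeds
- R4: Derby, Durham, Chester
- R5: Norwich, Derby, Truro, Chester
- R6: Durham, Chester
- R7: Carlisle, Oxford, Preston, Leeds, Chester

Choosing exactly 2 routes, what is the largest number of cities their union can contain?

10

Choosing R1, R7 covers {Exeter, Carlisle, Oxford, Derby, Preston, Bristol, Truro, Durham, Leeds, Chester} — 10 cities.
No choice of 2 routes does better; here Norwich is left uncovered.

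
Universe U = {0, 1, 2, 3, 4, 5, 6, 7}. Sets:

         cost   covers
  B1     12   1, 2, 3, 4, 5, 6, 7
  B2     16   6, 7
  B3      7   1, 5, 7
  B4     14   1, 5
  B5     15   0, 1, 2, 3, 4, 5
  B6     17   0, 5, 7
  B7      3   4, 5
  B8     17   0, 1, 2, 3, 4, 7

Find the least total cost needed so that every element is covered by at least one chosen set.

27

B1, B5 cover every element at cost 12 + 15 = 27.
Any cover uses at least 2 sets; among all covering selections none totals below 27.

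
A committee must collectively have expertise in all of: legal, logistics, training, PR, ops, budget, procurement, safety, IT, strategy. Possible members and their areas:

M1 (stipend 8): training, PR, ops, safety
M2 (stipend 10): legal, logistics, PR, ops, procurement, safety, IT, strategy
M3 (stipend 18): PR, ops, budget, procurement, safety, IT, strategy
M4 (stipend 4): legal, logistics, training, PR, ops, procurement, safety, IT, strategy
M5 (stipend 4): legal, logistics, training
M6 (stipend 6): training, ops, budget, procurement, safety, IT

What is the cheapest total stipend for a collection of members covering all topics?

M4, M6 cover every topic at stipend 4 + 6 = 10.
Any cover uses at least 2 members; among all covering selections none totals below 10.

10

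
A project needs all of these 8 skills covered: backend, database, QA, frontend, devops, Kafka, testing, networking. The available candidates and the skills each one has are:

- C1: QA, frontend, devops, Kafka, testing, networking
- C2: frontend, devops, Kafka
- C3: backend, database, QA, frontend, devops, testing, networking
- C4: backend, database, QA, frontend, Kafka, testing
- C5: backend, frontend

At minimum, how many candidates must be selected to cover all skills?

C1, C3 together cover {backend, database, QA, frontend, devops, Kafka, testing, networking} — every skill.
No single candidate contains all 8 skills, so 2 is optimal.

2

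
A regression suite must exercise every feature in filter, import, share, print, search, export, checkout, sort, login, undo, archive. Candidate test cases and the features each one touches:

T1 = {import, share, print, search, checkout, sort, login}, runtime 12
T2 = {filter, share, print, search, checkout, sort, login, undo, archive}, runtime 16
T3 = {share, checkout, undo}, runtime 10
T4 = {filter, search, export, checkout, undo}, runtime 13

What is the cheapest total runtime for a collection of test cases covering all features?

T1, T2, T4 cover every feature at runtime 12 + 16 + 13 = 41.
Any cover uses at least 3 test cases; among all covering selections none totals below 41.

41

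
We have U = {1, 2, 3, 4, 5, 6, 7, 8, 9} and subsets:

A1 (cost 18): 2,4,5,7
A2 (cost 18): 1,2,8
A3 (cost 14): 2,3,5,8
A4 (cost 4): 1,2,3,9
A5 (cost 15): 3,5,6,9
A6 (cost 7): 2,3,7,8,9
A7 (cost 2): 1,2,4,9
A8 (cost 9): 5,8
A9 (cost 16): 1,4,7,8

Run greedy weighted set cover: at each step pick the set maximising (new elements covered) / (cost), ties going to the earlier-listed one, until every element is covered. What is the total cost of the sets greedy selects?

24

Pick 1: A7 adds 4 new (1, 2, 4, 9) at cost 2 (ratio 4/2).
Pick 2: A6 adds 3 new (3, 7, 8) at cost 7 (ratio 3/7).
Pick 3: A5 adds 2 new (5, 6) at cost 15 (ratio 2/15).
Greedy total cost: 2 + 7 + 15 = 24.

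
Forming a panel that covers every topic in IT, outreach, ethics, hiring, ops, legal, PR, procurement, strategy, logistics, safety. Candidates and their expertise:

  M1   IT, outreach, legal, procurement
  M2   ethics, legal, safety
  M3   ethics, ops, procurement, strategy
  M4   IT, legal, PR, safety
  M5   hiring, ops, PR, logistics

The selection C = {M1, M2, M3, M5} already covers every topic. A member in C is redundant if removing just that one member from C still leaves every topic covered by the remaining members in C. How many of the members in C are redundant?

Drop M1: IT, outreach uncovered — not redundant.
Drop M2: safety uncovered — not redundant.
Drop M3: strategy uncovered — not redundant.
Drop M5: hiring, PR, logistics uncovered — not redundant.
None of the members in C is redundant.

0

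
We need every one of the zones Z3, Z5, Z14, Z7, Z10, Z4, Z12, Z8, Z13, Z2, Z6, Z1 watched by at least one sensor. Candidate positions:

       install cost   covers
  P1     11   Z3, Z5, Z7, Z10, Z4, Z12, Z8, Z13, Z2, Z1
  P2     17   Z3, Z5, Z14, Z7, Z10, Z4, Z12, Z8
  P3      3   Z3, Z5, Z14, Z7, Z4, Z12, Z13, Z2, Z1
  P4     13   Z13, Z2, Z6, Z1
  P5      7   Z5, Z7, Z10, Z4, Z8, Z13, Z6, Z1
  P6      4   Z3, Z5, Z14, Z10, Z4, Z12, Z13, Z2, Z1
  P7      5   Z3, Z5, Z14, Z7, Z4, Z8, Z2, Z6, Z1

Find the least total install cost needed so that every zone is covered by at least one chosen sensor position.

9

P6, P7 cover every zone at install cost 4 + 5 = 9.
Any cover uses at least 2 sensor positions; among all covering selections none totals below 9.
Greedy by coverage-per-install cost would pick P3, P5 for 10 — worse than the optimum 9.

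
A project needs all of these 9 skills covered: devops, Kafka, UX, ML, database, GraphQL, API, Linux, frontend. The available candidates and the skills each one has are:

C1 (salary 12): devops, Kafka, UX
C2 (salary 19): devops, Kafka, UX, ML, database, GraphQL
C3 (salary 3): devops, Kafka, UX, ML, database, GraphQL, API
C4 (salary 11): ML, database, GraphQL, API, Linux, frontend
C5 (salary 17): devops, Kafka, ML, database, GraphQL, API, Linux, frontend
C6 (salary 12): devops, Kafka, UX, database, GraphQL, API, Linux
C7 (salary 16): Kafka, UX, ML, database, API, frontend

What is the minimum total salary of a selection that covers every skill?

C3, C4 cover every skill at salary 3 + 11 = 14.
Any cover uses at least 2 candidates; among all covering selections none totals below 14.

14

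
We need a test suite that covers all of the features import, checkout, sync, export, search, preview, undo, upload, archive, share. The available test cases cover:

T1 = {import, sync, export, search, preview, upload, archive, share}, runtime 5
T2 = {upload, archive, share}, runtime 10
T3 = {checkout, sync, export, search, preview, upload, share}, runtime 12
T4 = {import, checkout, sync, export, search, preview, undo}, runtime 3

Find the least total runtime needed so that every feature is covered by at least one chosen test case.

T1, T4 cover every feature at runtime 5 + 3 = 8.
Any cover uses at least 2 test cases; among all covering selections none totals below 8.

8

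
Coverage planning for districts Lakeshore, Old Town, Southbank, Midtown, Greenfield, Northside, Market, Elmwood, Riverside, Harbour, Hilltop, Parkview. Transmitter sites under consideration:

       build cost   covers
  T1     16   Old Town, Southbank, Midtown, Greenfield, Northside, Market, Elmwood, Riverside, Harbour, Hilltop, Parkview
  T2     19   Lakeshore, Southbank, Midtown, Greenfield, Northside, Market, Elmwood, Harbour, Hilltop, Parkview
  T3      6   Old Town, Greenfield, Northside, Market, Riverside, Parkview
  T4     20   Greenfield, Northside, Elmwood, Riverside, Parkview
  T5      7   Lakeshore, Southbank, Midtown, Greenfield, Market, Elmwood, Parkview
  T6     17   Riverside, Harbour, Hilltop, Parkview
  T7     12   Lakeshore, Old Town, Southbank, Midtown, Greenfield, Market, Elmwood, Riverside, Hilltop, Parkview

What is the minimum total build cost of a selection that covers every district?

23

T1, T5 cover every district at build cost 16 + 7 = 23.
Any cover uses at least 2 transmitter sites; among all covering selections none totals below 23.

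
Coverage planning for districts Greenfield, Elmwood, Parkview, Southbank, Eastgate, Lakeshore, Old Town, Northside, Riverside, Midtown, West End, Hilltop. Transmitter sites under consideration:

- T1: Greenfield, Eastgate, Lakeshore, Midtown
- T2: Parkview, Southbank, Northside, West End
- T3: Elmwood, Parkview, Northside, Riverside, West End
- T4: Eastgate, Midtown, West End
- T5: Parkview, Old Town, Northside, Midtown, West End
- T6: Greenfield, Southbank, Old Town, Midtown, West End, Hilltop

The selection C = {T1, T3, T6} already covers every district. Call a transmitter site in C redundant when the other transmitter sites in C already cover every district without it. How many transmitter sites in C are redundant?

Drop T1: Eastgate, Lakeshore uncovered — not redundant.
Drop T3: Elmwood, Parkview, Northside, Riverside uncovered — not redundant.
Drop T6: Southbank, Old Town, Hilltop uncovered — not redundant.
None of the transmitter sites in C is redundant.

0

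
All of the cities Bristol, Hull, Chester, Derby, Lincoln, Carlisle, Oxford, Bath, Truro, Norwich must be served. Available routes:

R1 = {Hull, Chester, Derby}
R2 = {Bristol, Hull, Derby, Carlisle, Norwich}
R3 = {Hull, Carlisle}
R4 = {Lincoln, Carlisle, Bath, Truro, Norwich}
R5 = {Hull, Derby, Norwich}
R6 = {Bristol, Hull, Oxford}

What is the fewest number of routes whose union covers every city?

R1, R4, R6 together cover {Bristol, Hull, Chester, Derby, Lincoln, Carlisle, Oxford, Bath, Truro, Norwich} — every city.
No 2 of the 6 routes cover everything (all 15 pairs fall short), so 3 is minimum.
Greedy (largest uncovered first) would take R2, R4, R1, R6 — 4 routes — but 3 suffice.

3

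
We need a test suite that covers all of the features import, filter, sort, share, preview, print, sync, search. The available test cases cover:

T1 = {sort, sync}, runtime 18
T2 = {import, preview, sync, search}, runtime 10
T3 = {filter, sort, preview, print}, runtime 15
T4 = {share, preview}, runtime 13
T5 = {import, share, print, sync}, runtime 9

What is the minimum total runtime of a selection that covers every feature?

34

T2, T3, T5 cover every feature at runtime 10 + 15 + 9 = 34.
Any cover uses at least 3 test cases; among all covering selections none totals below 34.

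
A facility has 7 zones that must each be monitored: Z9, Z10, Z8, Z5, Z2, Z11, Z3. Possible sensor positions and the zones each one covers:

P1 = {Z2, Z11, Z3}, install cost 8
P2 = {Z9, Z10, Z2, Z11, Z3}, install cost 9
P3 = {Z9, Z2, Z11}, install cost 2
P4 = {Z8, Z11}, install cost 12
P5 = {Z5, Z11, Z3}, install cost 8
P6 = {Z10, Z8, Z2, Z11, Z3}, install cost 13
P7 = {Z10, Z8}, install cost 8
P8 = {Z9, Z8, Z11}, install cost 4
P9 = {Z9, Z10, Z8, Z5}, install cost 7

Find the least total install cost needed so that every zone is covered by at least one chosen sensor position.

15

P1, P9 cover every zone at install cost 8 + 7 = 15.
Any cover uses at least 2 sensor positions; among all covering selections none totals below 15.
Greedy by coverage-per-install cost would pick P3, P9, P1 for 17 — worse than the optimum 15.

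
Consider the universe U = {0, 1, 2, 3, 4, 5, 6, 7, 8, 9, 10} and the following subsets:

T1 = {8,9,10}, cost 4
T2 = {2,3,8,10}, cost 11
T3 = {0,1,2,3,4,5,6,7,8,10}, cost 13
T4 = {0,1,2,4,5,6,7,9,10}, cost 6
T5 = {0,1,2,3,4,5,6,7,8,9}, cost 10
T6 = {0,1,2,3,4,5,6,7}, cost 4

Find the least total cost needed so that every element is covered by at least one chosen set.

T1, T6 cover every element at cost 4 + 4 = 8.
Any cover uses at least 2 sets; among all covering selections none totals below 8.

8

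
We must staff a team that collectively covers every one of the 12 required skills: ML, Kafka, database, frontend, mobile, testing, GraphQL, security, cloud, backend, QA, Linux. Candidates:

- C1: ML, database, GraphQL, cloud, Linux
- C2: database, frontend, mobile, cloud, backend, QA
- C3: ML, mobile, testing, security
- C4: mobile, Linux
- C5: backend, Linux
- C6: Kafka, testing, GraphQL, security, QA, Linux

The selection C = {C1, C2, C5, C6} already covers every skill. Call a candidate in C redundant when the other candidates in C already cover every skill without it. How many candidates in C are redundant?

1

Drop C1: ML uncovered — not redundant.
Drop C2: frontend, mobile uncovered — not redundant.
Drop C5: the rest still cover every skill — redundant.
Drop C6: Kafka, testing, security uncovered — not redundant.
1 redundant: C5.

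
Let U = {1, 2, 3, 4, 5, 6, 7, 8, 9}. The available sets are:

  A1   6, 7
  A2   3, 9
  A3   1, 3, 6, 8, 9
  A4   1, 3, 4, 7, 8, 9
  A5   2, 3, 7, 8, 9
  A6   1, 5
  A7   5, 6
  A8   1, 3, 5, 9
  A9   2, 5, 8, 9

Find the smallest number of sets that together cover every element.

A1, A4, A9 together cover {1, 2, 3, 4, 5, 6, 7, 8, 9} — every element.
No 2 of the 9 sets cover everything (all 36 pairs fall short), so 3 is minimum.

3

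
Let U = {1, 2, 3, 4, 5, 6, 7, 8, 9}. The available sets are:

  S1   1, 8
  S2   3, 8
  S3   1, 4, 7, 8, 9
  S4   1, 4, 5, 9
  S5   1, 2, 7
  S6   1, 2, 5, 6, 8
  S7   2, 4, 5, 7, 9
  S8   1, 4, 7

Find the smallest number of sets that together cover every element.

S2, S3, S6 together cover {1, 2, 3, 4, 5, 6, 7, 8, 9} — every element.
No 2 of the 8 sets cover everything (all 28 pairs fall short), so 3 is minimum.

3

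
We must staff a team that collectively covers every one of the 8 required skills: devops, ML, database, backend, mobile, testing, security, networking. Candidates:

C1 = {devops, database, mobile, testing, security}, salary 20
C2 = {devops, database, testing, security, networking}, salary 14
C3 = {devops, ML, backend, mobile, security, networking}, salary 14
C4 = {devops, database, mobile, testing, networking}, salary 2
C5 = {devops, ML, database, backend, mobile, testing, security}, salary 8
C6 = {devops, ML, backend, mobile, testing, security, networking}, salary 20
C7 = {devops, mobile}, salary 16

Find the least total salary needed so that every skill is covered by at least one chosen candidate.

10

C4, C5 cover every skill at salary 2 + 8 = 10.
Any cover uses at least 2 candidates; among all covering selections none totals below 10.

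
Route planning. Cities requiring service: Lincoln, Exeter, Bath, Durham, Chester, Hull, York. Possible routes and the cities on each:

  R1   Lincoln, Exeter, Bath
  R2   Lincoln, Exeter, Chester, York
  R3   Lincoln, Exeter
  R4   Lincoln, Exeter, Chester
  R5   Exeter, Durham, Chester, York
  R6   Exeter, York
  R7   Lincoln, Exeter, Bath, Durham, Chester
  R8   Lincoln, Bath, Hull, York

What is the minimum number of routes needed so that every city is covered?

R5, R8 together cover {Lincoln, Exeter, Bath, Durham, Chester, Hull, York} — every city.
No single route contains all 7 cities, so 2 is optimal.

2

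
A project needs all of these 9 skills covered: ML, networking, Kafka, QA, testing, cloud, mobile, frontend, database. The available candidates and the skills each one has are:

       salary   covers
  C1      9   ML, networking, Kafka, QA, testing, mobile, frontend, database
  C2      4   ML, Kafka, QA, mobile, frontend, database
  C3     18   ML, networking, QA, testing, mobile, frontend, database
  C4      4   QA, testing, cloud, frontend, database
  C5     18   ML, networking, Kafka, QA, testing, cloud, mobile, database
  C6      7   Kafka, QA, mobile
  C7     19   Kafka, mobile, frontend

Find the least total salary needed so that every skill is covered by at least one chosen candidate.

13

C1, C4 cover every skill at salary 9 + 4 = 13.
Any cover uses at least 2 candidates; among all covering selections none totals below 13.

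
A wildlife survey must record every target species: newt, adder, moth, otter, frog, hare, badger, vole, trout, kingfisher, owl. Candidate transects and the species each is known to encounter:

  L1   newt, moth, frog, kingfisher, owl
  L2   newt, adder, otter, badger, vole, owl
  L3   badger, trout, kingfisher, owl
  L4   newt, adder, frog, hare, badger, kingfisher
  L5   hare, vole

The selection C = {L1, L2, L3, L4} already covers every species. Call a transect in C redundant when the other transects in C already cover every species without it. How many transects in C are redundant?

Drop L1: moth uncovered — not redundant.
Drop L2: otter, vole uncovered — not redundant.
Drop L3: trout uncovered — not redundant.
Drop L4: hare uncovered — not redundant.
None of the transects in C is redundant.

0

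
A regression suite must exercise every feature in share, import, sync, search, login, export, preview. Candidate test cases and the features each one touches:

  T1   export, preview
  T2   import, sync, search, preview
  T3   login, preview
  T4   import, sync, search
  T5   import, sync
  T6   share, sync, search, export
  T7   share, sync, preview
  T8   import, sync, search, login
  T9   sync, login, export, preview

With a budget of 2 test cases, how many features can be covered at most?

6

Choosing T1, T8 covers {import, sync, search, login, export, preview} — 6 features.
No choice of 2 test cases does better; here share is left uncovered.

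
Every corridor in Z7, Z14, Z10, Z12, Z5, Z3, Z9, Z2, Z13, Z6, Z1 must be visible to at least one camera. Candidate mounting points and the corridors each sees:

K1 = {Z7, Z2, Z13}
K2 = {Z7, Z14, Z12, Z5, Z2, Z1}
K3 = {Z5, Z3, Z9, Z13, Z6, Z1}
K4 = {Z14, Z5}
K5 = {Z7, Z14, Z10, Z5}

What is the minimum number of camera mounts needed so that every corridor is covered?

3

K2, K3, K5 together cover {Z7, Z14, Z10, Z12, Z5, Z3, Z9, Z2, Z13, Z6, Z1} — every corridor.
No 2 of the 5 camera mounts cover everything (all 10 pairs fall short), so 3 is minimum.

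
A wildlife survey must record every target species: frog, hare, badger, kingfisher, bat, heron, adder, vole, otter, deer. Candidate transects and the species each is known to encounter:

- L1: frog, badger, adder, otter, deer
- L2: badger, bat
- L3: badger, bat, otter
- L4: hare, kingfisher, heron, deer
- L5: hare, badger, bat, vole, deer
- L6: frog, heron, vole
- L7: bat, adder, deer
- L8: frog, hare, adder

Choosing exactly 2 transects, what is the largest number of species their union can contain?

8

Choosing L1, L4 covers {frog, hare, badger, kingfisher, heron, adder, otter, deer} — 8 species.
No choice of 2 transects does better; here bat, vole are left uncovered.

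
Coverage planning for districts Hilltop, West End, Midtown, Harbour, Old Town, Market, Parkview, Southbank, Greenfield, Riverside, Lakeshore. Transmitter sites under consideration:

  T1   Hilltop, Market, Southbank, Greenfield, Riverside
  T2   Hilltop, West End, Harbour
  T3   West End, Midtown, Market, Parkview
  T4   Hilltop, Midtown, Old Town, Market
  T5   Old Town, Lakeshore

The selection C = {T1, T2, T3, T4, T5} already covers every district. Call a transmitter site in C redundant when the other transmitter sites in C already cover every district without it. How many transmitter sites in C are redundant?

1

Drop T1: Southbank, Greenfield, Riverside uncovered — not redundant.
Drop T2: Harbour uncovered — not redundant.
Drop T3: Parkview uncovered — not redundant.
Drop T4: the rest still cover every district — redundant.
Drop T5: Lakeshore uncovered — not redundant.
1 redundant: T4.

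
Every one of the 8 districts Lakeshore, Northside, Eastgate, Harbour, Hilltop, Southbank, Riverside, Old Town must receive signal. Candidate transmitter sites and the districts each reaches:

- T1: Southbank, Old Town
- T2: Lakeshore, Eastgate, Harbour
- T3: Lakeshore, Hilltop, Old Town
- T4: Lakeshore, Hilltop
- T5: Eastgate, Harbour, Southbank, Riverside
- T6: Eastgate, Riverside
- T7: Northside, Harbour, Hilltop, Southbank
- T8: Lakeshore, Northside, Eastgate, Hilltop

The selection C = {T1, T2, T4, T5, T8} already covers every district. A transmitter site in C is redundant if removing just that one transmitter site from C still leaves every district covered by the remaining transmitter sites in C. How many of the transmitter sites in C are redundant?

2

Drop T1: Old Town uncovered — not redundant.
Drop T2: the rest still cover every district — redundant.
Drop T4: the rest still cover every district — redundant.
Drop T5: Riverside uncovered — not redundant.
Drop T8: Northside uncovered — not redundant.
2 redundant: T2, T4.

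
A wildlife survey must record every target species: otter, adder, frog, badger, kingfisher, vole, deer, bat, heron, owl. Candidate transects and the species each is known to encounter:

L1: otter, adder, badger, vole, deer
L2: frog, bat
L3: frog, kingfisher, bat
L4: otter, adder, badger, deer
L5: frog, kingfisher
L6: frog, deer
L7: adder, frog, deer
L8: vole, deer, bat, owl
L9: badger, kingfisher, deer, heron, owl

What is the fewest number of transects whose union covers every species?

L1, L2, L9 together cover {otter, adder, frog, badger, kingfisher, vole, deer, bat, heron, owl} — every species.
No 2 of the 9 transects cover everything (all 36 pairs fall short), so 3 is minimum.

3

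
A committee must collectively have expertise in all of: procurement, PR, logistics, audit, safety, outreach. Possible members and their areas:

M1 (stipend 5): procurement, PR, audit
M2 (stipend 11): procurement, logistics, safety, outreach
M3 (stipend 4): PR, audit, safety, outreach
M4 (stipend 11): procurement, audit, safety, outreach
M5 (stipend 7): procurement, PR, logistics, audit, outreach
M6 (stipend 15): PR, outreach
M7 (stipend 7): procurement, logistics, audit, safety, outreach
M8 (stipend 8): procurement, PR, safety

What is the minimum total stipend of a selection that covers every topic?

M3, M5 cover every topic at stipend 4 + 7 = 11.
Any cover uses at least 2 members; among all covering selections none totals below 11.

11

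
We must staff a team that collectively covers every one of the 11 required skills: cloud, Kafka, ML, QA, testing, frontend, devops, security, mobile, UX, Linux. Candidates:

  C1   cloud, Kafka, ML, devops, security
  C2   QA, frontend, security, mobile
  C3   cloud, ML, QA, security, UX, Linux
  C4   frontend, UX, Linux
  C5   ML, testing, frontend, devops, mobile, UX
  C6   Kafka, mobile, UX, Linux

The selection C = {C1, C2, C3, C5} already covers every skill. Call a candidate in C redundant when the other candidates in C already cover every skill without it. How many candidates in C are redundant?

1

Drop C1: Kafka uncovered — not redundant.
Drop C2: the rest still cover every skill — redundant.
Drop C3: Linux uncovered — not redundant.
Drop C5: testing uncovered — not redundant.
1 redundant: C2.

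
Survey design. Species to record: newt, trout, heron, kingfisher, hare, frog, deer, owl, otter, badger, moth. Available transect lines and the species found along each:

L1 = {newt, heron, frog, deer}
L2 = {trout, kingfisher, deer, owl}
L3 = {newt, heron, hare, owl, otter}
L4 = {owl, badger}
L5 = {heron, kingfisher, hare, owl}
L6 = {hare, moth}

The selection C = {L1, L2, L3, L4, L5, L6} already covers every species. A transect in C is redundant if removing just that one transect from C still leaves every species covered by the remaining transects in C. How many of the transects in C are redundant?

Drop L1: frog uncovered — not redundant.
Drop L2: trout uncovered — not redundant.
Drop L3: otter uncovered — not redundant.
Drop L4: badger uncovered — not redundant.
Drop L5: the rest still cover every species — redundant.
Drop L6: moth uncovered — not redundant.
1 redundant: L5.

1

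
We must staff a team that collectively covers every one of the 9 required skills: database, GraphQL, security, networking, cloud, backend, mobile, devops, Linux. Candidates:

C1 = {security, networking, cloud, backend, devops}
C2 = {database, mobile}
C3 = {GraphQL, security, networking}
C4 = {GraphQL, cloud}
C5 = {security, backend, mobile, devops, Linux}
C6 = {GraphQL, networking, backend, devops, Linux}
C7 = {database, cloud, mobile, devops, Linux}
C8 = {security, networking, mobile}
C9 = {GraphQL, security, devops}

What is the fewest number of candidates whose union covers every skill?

3

C1, C2, C6 together cover {database, GraphQL, security, networking, cloud, backend, mobile, devops, Linux} — every skill.
No 2 of the 9 candidates cover everything (all 36 pairs fall short), so 3 is minimum.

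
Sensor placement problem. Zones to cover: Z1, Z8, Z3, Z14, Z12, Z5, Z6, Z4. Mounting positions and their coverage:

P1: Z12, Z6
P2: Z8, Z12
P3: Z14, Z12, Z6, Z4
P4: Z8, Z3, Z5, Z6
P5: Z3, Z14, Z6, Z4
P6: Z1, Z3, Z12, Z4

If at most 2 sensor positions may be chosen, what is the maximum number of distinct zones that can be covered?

7

Choosing P3, P4 covers {Z8, Z3, Z14, Z12, Z5, Z6, Z4} — 7 zones.
No choice of 2 sensor positions does better; here Z1 is left uncovered.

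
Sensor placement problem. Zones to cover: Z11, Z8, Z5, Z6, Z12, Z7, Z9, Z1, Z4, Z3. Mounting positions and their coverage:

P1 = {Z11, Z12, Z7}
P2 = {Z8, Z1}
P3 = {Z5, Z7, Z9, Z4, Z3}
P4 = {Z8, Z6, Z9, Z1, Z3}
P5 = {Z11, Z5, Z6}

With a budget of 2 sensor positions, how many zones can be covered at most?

Choosing P1, P4 covers {Z11, Z8, Z6, Z12, Z7, Z9, Z1, Z3} — 8 zones.
No choice of 2 sensor positions does better; here Z5, Z4 are left uncovered.

8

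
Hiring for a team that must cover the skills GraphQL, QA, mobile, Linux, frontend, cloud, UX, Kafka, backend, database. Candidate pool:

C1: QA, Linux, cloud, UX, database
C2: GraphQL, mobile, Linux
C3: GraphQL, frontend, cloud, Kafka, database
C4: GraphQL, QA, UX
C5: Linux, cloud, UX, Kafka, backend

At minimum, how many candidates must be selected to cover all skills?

4

C1, C2, C3, C5 together cover {GraphQL, QA, mobile, Linux, frontend, cloud, UX, Kafka, backend, database} — every skill.
No 3 of the 5 candidates cover everything (all 10 triples fall short), so 4 is minimum.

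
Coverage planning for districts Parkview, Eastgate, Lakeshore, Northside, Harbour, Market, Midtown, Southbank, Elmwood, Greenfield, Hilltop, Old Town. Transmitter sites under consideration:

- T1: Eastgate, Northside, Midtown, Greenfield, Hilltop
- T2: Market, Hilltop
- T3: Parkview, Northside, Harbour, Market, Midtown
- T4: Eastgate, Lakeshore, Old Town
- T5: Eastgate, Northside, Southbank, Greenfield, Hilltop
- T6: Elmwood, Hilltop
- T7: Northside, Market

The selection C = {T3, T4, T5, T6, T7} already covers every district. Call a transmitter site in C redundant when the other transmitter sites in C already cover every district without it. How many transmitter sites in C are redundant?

1

Drop T3: Parkview, Harbour, Midtown uncovered — not redundant.
Drop T4: Lakeshore, Old Town uncovered — not redundant.
Drop T5: Southbank, Greenfield uncovered — not redundant.
Drop T6: Elmwood uncovered — not redundant.
Drop T7: the rest still cover every district — redundant.
1 redundant: T7.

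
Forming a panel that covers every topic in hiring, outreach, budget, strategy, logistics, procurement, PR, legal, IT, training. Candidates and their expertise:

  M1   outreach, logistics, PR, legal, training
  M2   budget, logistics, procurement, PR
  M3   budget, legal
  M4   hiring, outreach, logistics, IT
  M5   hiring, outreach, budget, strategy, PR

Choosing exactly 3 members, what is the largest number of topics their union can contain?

9

Choosing M1, M2, M4 covers {hiring, outreach, budget, logistics, procurement, PR, legal, IT, training} — 9 topics.
No choice of 3 members does better; here strategy is left uncovered.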